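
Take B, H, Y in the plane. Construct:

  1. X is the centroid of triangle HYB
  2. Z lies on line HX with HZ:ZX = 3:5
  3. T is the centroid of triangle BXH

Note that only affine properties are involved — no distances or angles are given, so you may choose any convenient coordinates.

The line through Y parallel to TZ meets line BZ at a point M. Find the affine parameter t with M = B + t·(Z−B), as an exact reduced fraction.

t = 11

Set B = (0, 0), H = (1, 0), Y = (0, 1); any affine frame gives the same invariant.
1. X is the centroid of triangle HYB ⇒ X = (1/3, 1/3)
2. Z lies on line HX with HZ:ZX = 3:5 ⇒ Z = (3/4, 1/8)
3. T is the centroid of triangle BXH ⇒ T = (4/9, 1/9)
through Y parallel to TZ: direction (11/36, 1/72); meets BZ at M = (33/4, 11/8)
M = B + t·(Z−B) with t = 11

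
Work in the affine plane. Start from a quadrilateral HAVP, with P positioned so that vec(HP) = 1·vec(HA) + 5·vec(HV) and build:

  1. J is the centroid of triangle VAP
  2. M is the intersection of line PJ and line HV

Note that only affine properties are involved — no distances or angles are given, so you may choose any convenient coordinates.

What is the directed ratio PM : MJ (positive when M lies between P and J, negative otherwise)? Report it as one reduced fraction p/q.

Set H = (0, 0), A = (1, 0), V = (0, 1), P = (1, 5); any affine frame gives the same invariant.
1. J is the centroid of triangle VAP ⇒ J = (2/3, 2)
2. M is the intersection of line PJ and line HV ⇒ M = (0, -4)
M = P + t·(J−P) with t = 3, so PM:MJ = t:(1−t) = 3:-2

PM:MJ = -3/2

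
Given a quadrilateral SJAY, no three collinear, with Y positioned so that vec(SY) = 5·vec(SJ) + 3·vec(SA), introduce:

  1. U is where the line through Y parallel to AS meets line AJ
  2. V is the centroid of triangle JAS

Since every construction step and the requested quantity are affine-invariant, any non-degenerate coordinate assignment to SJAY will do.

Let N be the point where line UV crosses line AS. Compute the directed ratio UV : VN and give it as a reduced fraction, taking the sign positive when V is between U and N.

Set S = (0, 0), J = (1, 0), A = (0, 1), Y = (5, 3); any affine frame gives the same invariant.
1. U is where the line through Y parallel to AS meets line AJ ⇒ U = (5, -4)
2. V is the centroid of triangle JAS ⇒ V = (1/3, 1/3)
line UV meets AS at N = (0, 9/14)
V = U + t·(N−U) with t = 14/15, so UV:VN = 14/15:1/15

UV:VN = 14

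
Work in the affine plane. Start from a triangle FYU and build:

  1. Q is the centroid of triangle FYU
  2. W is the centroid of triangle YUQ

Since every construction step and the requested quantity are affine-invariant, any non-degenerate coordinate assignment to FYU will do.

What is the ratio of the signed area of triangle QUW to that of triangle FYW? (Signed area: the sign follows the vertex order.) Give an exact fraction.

[QUW]:[FYW] = -1/4

Assign F = (0, 0), Y = (1, 0), U = (0, 1) — the answer is frame-independent, so this choice is without loss of generality.
1. Q is the centroid of triangle FYU ⇒ Q = (1/3, 1/3)
2. W is the centroid of triangle YUQ ⇒ W = (4/9, 4/9)
2·[QUW] = -1/9, 2·[FYW] = 4/9
[QUW]:[FYW] = -1/9:4/9 = -1/4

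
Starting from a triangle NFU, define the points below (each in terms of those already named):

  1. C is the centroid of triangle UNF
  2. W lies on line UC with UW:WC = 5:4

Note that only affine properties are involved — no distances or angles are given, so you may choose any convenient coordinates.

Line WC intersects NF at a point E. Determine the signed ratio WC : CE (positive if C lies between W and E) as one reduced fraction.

Set N = (0, 0), F = (1, 0), U = (0, 1); any affine frame gives the same invariant.
1. C is the centroid of triangle UNF ⇒ C = (1/3, 1/3)
2. W lies on line UC with UW:WC = 5:4 ⇒ W = (5/27, 17/27)
line WC meets NF at E = (1/2, 0)
C = W + t·(E−W) with t = 8/17, so WC:CE = 8/17:9/17

WC:CE = 8/9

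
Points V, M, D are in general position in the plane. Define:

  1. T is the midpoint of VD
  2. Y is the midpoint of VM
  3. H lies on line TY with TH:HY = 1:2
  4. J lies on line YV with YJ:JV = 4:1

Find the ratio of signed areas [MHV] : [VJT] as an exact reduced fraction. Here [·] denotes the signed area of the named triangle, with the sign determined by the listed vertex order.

[MHV]:[VJT] = 20/3

Set V = (0, 0), M = (1, 0), D = (0, 1); any affine frame gives the same invariant.
1. T is the midpoint of VD ⇒ T = (0, 1/2)
2. Y is the midpoint of VM ⇒ Y = (1/2, 0)
3. H lies on line TY with TH:HY = 1:2 ⇒ H = (1/6, 1/3)
4. J lies on line YV with YJ:JV = 4:1 ⇒ J = (1/10, 0)
2·[MHV] = 1/3, 2·[VJT] = 1/20
[MHV]:[VJT] = 1/3:1/20 = 20/3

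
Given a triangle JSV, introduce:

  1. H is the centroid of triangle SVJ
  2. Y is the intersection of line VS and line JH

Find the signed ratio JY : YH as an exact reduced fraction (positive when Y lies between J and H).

Assign J = (0, 0), S = (1, 0), V = (0, 1) — the answer is frame-independent, so this choice is without loss of generality.
1. H is the centroid of triangle SVJ ⇒ H = (1/3, 1/3)
2. Y is the intersection of line VS and line JH ⇒ Y = (1/2, 1/2)
Y = J + t·(H−J) with t = 3/2, so JY:YH = t:(1−t) = 3/2:-1/2

JY:YH = -3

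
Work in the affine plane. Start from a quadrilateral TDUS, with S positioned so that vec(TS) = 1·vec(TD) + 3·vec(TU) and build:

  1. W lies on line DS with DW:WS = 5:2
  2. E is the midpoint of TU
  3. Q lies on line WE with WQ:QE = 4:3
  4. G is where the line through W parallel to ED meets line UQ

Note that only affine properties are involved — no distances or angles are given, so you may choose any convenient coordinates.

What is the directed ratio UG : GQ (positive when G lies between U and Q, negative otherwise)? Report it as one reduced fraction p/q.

UG:GQ = -161/120

Set T = (0, 0), D = (1, 0), U = (0, 1), S = (1, 3); any affine frame gives the same invariant.
1. W lies on line DS with DW:WS = 5:2 ⇒ W = (1, 15/7)
2. E is the midpoint of TU ⇒ E = (0, 1/2)
3. Q lies on line WE with WQ:QE = 4:3 ⇒ Q = (3/7, 59/49)
4. G is where the line through W parallel to ED meets line UQ ⇒ G = (69/41, 517/287)
G = U + t·(Q−U) with t = 161/41, so UG:GQ = t:(1−t) = 161/41:-120/41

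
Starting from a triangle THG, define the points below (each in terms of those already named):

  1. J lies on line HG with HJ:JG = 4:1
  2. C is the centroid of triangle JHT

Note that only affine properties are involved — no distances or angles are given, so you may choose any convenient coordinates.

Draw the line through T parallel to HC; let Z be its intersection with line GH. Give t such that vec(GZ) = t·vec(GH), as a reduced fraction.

Choose coordinates T = (0, 0), H = (1, 0), G = (0, 1).
1. J lies on line HG with HJ:JG = 4:1 ⇒ J = (1/5, 4/5)
2. C is the centroid of triangle JHT ⇒ C = (2/5, 4/15)
through T parallel to HC: direction (-3/5, 4/15); meets GH at Z = (9/5, -4/5)
Z = G + t·(H−G) with t = 9/5

t = 9/5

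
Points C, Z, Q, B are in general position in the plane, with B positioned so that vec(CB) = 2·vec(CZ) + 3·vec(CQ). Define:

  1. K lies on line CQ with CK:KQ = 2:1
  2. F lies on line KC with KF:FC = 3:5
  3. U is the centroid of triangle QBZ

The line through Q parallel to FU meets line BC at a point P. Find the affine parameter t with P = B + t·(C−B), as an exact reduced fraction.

t = 1/7

Set C = (0, 0), Z = (1, 0), Q = (0, 1), B = (2, 3); any affine frame gives the same invariant.
1. K lies on line CQ with CK:KQ = 2:1 ⇒ K = (0, 2/3)
2. F lies on line KC with KF:FC = 3:5 ⇒ F = (0, 5/12)
3. U is the centroid of triangle QBZ ⇒ U = (1, 4/3)
through Q parallel to FU: direction (1, 11/12); meets BC at P = (12/7, 18/7)
P = B + t·(C−B) with t = 1/7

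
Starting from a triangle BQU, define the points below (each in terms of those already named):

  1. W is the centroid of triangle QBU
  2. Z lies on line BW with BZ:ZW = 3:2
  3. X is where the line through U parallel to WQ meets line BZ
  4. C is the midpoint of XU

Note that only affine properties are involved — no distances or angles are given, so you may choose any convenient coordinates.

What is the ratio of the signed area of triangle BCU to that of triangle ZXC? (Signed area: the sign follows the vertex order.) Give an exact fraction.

Choose coordinates B = (0, 0), Q = (1, 0), U = (0, 1).
1. W is the centroid of triangle QBU ⇒ W = (1/3, 1/3)
2. Z lies on line BW with BZ:ZW = 3:2 ⇒ Z = (1/5, 1/5)
3. X is where the line through U parallel to WQ meets line BZ ⇒ X = (2/3, 2/3)
4. C is the midpoint of XU ⇒ C = (1/3, 5/6)
2·[BCU] = 1/3, 2·[ZXC] = 7/30
[BCU]:[ZXC] = 1/3:7/30 = 10/7

[BCU]:[ZXC] = 10/7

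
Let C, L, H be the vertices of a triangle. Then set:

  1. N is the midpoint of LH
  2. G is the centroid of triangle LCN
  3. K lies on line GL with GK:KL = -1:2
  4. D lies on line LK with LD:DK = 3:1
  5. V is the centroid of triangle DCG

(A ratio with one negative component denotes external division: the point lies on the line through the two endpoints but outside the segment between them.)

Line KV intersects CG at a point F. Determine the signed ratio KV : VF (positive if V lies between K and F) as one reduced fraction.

KV:VF = 5

Set C = (0, 0), L = (1, 0), H = (0, 1); any affine frame gives the same invariant.
1. N is the midpoint of LH ⇒ N = (1/2, 1/2)
2. G is the centroid of triangle LCN ⇒ G = (1/2, 1/6)
3. K lies on line GL with GK:KL = -1:2 ⇒ K = (0, 1/3)
4. D lies on line LK with LD:DK = 3:1 ⇒ D = (1/4, 1/4)
5. V is the centroid of triangle DCG ⇒ V = (1/4, 5/36)
line KV meets CG at F = (3/10, 1/10)
V = K + t·(F−K) with t = 5/6, so KV:VF = 5/6:1/6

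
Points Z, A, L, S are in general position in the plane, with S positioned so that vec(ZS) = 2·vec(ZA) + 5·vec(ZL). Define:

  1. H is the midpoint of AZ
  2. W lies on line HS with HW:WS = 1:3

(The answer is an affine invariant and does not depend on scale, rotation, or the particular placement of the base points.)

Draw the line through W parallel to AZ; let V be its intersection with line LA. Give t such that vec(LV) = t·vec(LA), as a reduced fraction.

Work in coordinates with Z = (0, 0), A = (1, 0), L = (0, 1), S = (2, 5).
1. H is the midpoint of AZ ⇒ H = (1/2, 0)
2. W lies on line HS with HW:WS = 1:3 ⇒ W = (7/8, 5/4)
through W parallel to AZ: direction (-1, 0); meets LA at V = (-1/4, 5/4)
V = L + t·(A−L) with t = -1/4

t = -1/4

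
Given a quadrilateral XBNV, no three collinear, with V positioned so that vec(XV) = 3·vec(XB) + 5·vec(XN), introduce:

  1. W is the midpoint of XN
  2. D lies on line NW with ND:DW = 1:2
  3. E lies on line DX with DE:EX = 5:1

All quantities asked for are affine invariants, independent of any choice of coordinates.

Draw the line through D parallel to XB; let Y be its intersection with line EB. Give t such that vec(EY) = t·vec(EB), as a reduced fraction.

Set X = (0, 0), B = (1, 0), N = (0, 1), V = (3, 5); any affine frame gives the same invariant.
1. W is the midpoint of XN ⇒ W = (0, 1/2)
2. D lies on line NW with ND:DW = 1:2 ⇒ D = (0, 5/6)
3. E lies on line DX with DE:EX = 5:1 ⇒ E = (0, 5/36)
through D parallel to XB: direction (1, 0); meets EB at Y = (-5, 5/6)
Y = E + t·(B−E) with t = -5

t = -5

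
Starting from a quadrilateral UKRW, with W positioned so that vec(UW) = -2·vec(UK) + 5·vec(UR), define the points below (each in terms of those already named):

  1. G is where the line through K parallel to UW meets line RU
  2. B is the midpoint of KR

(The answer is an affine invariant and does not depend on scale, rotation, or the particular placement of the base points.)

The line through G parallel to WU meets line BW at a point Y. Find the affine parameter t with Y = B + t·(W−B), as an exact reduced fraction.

Choose coordinates U = (0, 0), K = (1, 0), R = (0, 1), W = (-2, 5).
1. G is where the line through K parallel to UW meets line RU ⇒ G = (0, 5/2)
2. B is the midpoint of KR ⇒ B = (1/2, 1/2)
through G parallel to WU: direction (2, -5); meets BW at Y = (11/7, -10/7)
Y = B + t·(W−B) with t = -3/7

t = -3/7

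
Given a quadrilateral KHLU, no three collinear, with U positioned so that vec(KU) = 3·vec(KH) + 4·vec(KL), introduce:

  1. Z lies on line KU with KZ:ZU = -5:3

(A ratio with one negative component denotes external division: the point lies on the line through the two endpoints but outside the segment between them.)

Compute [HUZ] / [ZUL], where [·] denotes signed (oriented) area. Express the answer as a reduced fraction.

Work in coordinates with K = (0, 0), H = (1, 0), L = (0, 1), U = (3, 4).
1. Z lies on line KU with KZ:ZU = -5:3 ⇒ Z = (15/2, 10)
2·[HUZ] = -6, 2·[ZUL] = -9/2
[HUZ]:[ZUL] = -6:-9/2 = 4/3

[HUZ]:[ZUL] = 4/3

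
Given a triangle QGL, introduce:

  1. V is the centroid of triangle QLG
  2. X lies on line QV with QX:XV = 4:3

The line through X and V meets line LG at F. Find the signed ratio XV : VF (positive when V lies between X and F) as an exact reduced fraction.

Work in coordinates with Q = (0, 0), G = (1, 0), L = (0, 1).
1. V is the centroid of triangle QLG ⇒ V = (1/3, 1/3)
2. X lies on line QV with QX:XV = 4:3 ⇒ X = (4/21, 4/21)
line XV meets LG at F = (1/2, 1/2)
V = X + t·(F−X) with t = 6/13, so XV:VF = 6/13:7/13

XV:VF = 6/7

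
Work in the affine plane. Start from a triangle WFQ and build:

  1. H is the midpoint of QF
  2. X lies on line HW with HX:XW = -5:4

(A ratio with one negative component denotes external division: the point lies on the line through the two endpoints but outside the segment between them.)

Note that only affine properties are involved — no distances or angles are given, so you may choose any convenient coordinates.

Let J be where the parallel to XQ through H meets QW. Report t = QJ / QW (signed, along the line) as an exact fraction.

t = 5/4

Assign W = (0, 0), F = (1, 0), Q = (0, 1) — the answer is frame-independent, so this choice is without loss of generality.
1. H is the midpoint of QF ⇒ H = (1/2, 1/2)
2. X lies on line HW with HX:XW = -5:4 ⇒ X = (-2, -2)
through H parallel to XQ: direction (2, 3); meets QW at J = (0, -1/4)
J = Q + t·(W−Q) with t = 5/4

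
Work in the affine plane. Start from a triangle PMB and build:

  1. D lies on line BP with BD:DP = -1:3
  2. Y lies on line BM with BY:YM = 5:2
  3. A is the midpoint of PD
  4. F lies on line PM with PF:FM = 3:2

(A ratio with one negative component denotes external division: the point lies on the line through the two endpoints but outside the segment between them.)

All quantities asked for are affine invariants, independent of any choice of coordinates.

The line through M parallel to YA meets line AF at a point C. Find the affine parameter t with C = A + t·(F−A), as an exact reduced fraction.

t = 5/18

Set P = (0, 0), M = (1, 0), B = (0, 1); any affine frame gives the same invariant.
1. D lies on line BP with BD:DP = -1:3 ⇒ D = (0, 3/2)
2. Y lies on line BM with BY:YM = 5:2 ⇒ Y = (5/7, 2/7)
3. A is the midpoint of PD ⇒ A = (0, 3/4)
4. F lies on line PM with PF:FM = 3:2 ⇒ F = (3/5, 0)
through M parallel to YA: direction (-5/7, 13/28); meets AF at C = (1/6, 13/24)
C = A + t·(F−A) with t = 5/18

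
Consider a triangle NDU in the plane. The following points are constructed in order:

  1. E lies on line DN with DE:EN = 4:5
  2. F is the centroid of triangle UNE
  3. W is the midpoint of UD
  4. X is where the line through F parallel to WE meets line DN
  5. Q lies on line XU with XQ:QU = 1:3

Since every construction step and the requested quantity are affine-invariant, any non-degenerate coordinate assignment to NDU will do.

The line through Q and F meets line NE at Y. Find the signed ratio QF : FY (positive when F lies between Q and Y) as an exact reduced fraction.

QF:FY = -1/4

Set N = (0, 0), D = (1, 0), U = (0, 1); any affine frame gives the same invariant.
1. E lies on line DN with DE:EN = 4:5 ⇒ E = (5/9, 0)
2. F is the centroid of triangle UNE ⇒ F = (5/27, 1/3)
3. W is the midpoint of UD ⇒ W = (1/2, 1/2)
4. X is where the line through F parallel to WE meets line DN ⇒ X = (2/9, 0)
5. Q lies on line XU with XQ:QU = 1:3 ⇒ Q = (1/6, 1/4)
line QF meets NE at Y = (1/9, 0)
F = Q + t·(Y−Q) with t = -1/3, so QF:FY = -1/3:4/3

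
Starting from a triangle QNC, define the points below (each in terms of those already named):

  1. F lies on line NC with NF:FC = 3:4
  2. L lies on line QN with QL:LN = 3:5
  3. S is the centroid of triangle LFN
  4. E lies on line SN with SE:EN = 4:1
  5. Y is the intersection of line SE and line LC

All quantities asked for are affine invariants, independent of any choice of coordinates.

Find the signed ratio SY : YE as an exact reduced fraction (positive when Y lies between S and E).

Choose coordinates Q = (0, 0), N = (1, 0), C = (0, 1).
1. F lies on line NC with NF:FC = 3:4 ⇒ F = (4/7, 3/7)
2. L lies on line QN with QL:LN = 3:5 ⇒ L = (3/8, 0)
3. S is the centroid of triangle LFN ⇒ S = (109/168, 1/7)
4. E lies on line SN with SE:EN = 4:1 ⇒ E = (781/840, 1/35)
5. Y is the intersection of line SE and line LC ⇒ Y = (21/80, 3/10)
Y = S + t·(E−S) with t = -11/8, so SY:YE = t:(1−t) = -11/8:19/8

SY:YE = -11/19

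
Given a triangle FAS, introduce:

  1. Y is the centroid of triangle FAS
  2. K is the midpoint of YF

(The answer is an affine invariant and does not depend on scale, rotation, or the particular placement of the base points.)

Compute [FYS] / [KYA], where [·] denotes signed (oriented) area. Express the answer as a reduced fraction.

Assign F = (0, 0), A = (1, 0), S = (0, 1) — the answer is frame-independent, so this choice is without loss of generality.
1. Y is the centroid of triangle FAS ⇒ Y = (1/3, 1/3)
2. K is the midpoint of YF ⇒ K = (1/6, 1/6)
2·[FYS] = 1/3, 2·[KYA] = -1/6
[FYS]:[KYA] = 1/3:-1/6 = -2

[FYS]:[KYA] = -2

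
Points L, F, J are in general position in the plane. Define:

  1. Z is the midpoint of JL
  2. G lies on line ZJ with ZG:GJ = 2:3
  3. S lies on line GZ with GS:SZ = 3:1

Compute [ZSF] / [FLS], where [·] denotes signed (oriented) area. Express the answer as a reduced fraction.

[ZSF]:[FLS] = 1/11

Work in coordinates with L = (0, 0), F = (1, 0), J = (0, 1).
1. Z is the midpoint of JL ⇒ Z = (0, 1/2)
2. G lies on line ZJ with ZG:GJ = 2:3 ⇒ G = (0, 7/10)
3. S lies on line GZ with GS:SZ = 3:1 ⇒ S = (0, 11/20)
2·[ZSF] = -1/20, 2·[FLS] = -11/20
[ZSF]:[FLS] = -1/20:-11/20 = 1/11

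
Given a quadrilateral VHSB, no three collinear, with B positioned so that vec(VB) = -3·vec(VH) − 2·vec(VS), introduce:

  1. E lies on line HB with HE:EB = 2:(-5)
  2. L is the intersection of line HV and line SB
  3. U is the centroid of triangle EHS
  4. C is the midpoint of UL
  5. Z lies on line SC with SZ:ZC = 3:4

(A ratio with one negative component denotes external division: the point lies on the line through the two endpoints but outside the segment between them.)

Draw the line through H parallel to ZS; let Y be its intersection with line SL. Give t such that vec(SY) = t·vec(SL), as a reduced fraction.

t = -3/8

Choose coordinates V = (0, 0), H = (1, 0), S = (0, 1), B = (-3, -2).
1. E lies on line HB with HE:EB = 2:(-5) ⇒ E = (11/3, 4/3)
2. L is the intersection of line HV and line SB ⇒ L = (-1, 0)
3. U is the centroid of triangle EHS ⇒ U = (14/9, 7/9)
4. C is the midpoint of UL ⇒ C = (5/18, 7/18)
5. Z lies on line SC with SZ:ZC = 3:4 ⇒ Z = (5/42, 31/42)
through H parallel to ZS: direction (-5/42, 11/42); meets SL at Y = (3/8, 11/8)
Y = S + t·(L−S) with t = -3/8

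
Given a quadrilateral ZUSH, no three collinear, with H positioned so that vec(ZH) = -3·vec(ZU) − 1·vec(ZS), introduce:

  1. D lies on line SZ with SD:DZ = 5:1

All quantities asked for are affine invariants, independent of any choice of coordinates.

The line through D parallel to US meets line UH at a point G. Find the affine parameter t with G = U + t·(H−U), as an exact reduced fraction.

t = 1/6

Work in coordinates with Z = (0, 0), U = (1, 0), S = (0, 1), H = (-3, -1).
1. D lies on line SZ with SD:DZ = 5:1 ⇒ D = (0, 1/6)
through D parallel to US: direction (-1, 1); meets UH at G = (1/3, -1/6)
G = U + t·(H−U) with t = 1/6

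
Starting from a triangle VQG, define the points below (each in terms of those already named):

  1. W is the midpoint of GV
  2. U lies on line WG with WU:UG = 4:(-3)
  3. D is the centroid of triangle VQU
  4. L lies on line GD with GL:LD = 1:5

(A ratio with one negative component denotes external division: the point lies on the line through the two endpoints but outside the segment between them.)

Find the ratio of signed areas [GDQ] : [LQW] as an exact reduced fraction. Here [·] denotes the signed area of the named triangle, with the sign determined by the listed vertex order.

[GDQ]:[LQW] = 1/3

Work in coordinates with V = (0, 0), Q = (1, 0), G = (0, 1).
1. W is the midpoint of GV ⇒ W = (0, 1/2)
2. U lies on line WG with WU:UG = 4:(-3) ⇒ U = (0, 5/2)
3. D is the centroid of triangle VQU ⇒ D = (1/3, 5/6)
4. L lies on line GD with GL:LD = 1:5 ⇒ L = (1/18, 35/36)
2·[GDQ] = -1/6, 2·[LQW] = -1/2
[GDQ]:[LQW] = -1/6:-1/2 = 1/3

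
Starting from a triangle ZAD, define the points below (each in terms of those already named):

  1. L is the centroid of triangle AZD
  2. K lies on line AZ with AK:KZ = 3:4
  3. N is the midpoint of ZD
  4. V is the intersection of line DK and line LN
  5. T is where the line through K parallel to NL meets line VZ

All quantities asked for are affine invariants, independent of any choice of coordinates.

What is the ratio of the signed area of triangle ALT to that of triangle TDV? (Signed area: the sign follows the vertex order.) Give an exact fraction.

Choose coordinates Z = (0, 0), A = (1, 0), D = (0, 1).
1. L is the centroid of triangle AZD ⇒ L = (1/3, 1/3)
2. K lies on line AZ with AK:KZ = 3:4 ⇒ K = (4/7, 0)
3. N is the midpoint of ZD ⇒ N = (0, 1/2)
4. V is the intersection of line DK and line LN ⇒ V = (2/5, 3/10)
5. T is where the line through K parallel to NL meets line VZ ⇒ T = (8/35, 6/35)
2·[ALT] = 1/7, 2·[TDV] = -6/35
[ALT]:[TDV] = 1/7:-6/35 = -5/6

[ALT]:[TDV] = -5/6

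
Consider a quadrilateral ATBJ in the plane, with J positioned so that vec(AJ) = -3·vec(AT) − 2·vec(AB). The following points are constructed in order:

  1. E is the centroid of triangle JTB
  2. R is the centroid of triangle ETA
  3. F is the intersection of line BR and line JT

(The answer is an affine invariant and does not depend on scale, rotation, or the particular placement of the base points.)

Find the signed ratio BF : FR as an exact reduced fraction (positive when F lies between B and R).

Set A = (0, 0), T = (1, 0), B = (0, 1), J = (-3, -2); any affine frame gives the same invariant.
1. E is the centroid of triangle JTB ⇒ E = (-2/3, -1/3)
2. R is the centroid of triangle ETA ⇒ R = (1/9, -1/9)
3. F is the intersection of line BR and line JT ⇒ F = (1/7, -3/7)
F = B + t·(R−B) with t = 9/7, so BF:FR = t:(1−t) = 9/7:-2/7

BF:FR = -9/2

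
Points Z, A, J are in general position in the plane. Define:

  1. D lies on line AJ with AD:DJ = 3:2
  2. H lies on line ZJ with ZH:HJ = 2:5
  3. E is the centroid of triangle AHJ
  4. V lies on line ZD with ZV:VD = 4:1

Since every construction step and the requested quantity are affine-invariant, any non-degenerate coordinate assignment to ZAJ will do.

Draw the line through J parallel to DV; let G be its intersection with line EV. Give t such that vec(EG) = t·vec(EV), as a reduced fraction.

Assign Z = (0, 0), A = (1, 0), J = (0, 1) — the answer is frame-independent, so this choice is without loss of generality.
1. D lies on line AJ with AD:DJ = 3:2 ⇒ D = (2/5, 3/5)
2. H lies on line ZJ with ZH:HJ = 2:5 ⇒ H = (0, 2/7)
3. E is the centroid of triangle AHJ ⇒ E = (1/3, 3/7)
4. V lies on line ZD with ZV:VD = 4:1 ⇒ V = (8/25, 12/25)
through J parallel to DV: direction (-2/25, -3/25); meets EV at G = (2/15, 6/5)
G = E + t·(V−E) with t = 15

t = 15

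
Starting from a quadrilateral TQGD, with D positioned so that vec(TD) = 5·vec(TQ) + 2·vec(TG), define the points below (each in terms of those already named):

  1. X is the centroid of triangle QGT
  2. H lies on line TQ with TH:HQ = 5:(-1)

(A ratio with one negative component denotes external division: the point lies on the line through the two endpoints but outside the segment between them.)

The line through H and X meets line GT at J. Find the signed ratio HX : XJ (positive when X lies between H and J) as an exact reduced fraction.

Work in coordinates with T = (0, 0), Q = (1, 0), G = (0, 1), D = (5, 2).
1. X is the centroid of triangle QGT ⇒ X = (1/3, 1/3)
2. H lies on line TQ with TH:HQ = 5:(-1) ⇒ H = (5/4, 0)
line HX meets GT at J = (0, 5/11)
X = H + t·(J−H) with t = 11/15, so HX:XJ = 11/15:4/15

HX:XJ = 11/4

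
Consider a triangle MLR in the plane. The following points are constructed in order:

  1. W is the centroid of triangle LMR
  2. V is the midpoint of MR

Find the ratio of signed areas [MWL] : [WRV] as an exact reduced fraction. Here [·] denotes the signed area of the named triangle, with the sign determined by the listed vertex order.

[MWL]:[WRV] = -2

Work in coordinates with M = (0, 0), L = (1, 0), R = (0, 1).
1. W is the centroid of triangle LMR ⇒ W = (1/3, 1/3)
2. V is the midpoint of MR ⇒ V = (0, 1/2)
2·[MWL] = -1/3, 2·[WRV] = 1/6
[MWL]:[WRV] = -1/3:1/6 = -2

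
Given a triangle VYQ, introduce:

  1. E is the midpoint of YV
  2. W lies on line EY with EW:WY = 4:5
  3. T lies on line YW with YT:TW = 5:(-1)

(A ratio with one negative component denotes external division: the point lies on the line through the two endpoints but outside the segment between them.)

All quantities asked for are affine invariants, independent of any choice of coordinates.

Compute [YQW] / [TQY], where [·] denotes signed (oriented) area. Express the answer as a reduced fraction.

[YQW]:[TQY] = -4/5

Set V = (0, 0), Y = (1, 0), Q = (0, 1); any affine frame gives the same invariant.
1. E is the midpoint of YV ⇒ E = (1/2, 0)
2. W lies on line EY with EW:WY = 4:5 ⇒ W = (13/18, 0)
3. T lies on line YW with YT:TW = 5:(-1) ⇒ T = (47/72, 0)
2·[YQW] = 5/18, 2·[TQY] = -25/72
[YQW]:[TQY] = 5/18:-25/72 = -4/5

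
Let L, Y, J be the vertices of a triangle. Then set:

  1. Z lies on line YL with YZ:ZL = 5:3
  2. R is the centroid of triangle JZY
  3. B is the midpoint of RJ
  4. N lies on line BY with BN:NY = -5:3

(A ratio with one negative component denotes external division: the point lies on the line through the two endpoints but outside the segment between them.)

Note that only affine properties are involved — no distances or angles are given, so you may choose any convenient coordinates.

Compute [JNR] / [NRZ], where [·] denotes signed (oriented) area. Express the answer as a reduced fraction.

Set L = (0, 0), Y = (1, 0), J = (0, 1); any affine frame gives the same invariant.
1. Z lies on line YL with YZ:ZL = 5:3 ⇒ Z = (3/8, 0)
2. R is the centroid of triangle JZY ⇒ R = (11/24, 1/3)
3. B is the midpoint of RJ ⇒ B = (11/48, 2/3)
4. N lies on line BY with BN:NY = -5:3 ⇒ N = (69/32, -1)
2·[JNR] = -25/48, 2·[NRZ] = 65/96
[JNR]:[NRZ] = -25/48:65/96 = -10/13

[JNR]:[NRZ] = -10/13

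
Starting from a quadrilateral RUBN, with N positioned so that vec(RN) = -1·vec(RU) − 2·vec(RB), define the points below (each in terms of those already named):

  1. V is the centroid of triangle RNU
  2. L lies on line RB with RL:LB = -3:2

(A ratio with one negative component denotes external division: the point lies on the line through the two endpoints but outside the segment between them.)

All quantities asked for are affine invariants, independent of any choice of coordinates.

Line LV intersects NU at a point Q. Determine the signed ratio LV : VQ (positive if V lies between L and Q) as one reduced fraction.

Work in coordinates with R = (0, 0), U = (1, 0), B = (0, 1), N = (-1, -2).
1. V is the centroid of triangle RNU ⇒ V = (0, -2/3)
2. L lies on line RB with RL:LB = -3:2 ⇒ L = (0, 3)
line LV meets NU at Q = (0, -1)
V = L + t·(Q−L) with t = 11/12, so LV:VQ = 11/12:1/12

LV:VQ = 11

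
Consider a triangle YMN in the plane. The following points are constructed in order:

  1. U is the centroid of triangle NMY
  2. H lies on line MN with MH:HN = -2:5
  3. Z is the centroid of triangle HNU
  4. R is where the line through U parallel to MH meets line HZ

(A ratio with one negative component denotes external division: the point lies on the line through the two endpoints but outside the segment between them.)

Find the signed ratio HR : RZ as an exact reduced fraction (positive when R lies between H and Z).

HR:RZ = -3/2

Choose coordinates Y = (0, 0), M = (1, 0), N = (0, 1).
1. U is the centroid of triangle NMY ⇒ U = (1/3, 1/3)
2. H lies on line MN with MH:HN = -2:5 ⇒ H = (5/3, -2/3)
3. Z is the centroid of triangle HNU ⇒ Z = (2/3, 2/9)
4. R is where the line through U parallel to MH meets line HZ ⇒ R = (-4/3, 2)
R = H + t·(Z−H) with t = 3, so HR:RZ = t:(1−t) = 3:-2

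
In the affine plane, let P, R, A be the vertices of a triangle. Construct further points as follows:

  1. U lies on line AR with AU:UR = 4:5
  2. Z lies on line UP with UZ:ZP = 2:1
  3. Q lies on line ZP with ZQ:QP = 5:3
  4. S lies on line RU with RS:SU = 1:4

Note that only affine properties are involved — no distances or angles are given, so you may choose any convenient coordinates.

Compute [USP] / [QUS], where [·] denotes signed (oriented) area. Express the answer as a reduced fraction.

Choose coordinates P = (0, 0), R = (1, 0), A = (0, 1).
1. U lies on line AR with AU:UR = 4:5 ⇒ U = (4/9, 5/9)
2. Z lies on line UP with UZ:ZP = 2:1 ⇒ Z = (4/27, 5/27)
3. Q lies on line ZP with ZQ:QP = 5:3 ⇒ Q = (1/18, 5/72)
4. S lies on line RU with RS:SU = 1:4 ⇒ S = (8/9, 1/9)
2·[USP] = -4/9, 2·[QUS] = -7/18
[USP]:[QUS] = -4/9:-7/18 = 8/7

[USP]:[QUS] = 8/7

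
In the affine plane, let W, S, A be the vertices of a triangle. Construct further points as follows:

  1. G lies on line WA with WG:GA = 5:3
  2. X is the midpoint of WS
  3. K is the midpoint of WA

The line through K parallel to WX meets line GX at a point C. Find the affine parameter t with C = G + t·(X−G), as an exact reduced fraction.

Work in coordinates with W = (0, 0), S = (1, 0), A = (0, 1).
1. G lies on line WA with WG:GA = 5:3 ⇒ G = (0, 5/8)
2. X is the midpoint of WS ⇒ X = (1/2, 0)
3. K is the midpoint of WA ⇒ K = (0, 1/2)
through K parallel to WX: direction (1/2, 0); meets GX at C = (1/10, 1/2)
C = G + t·(X−G) with t = 1/5

t = 1/5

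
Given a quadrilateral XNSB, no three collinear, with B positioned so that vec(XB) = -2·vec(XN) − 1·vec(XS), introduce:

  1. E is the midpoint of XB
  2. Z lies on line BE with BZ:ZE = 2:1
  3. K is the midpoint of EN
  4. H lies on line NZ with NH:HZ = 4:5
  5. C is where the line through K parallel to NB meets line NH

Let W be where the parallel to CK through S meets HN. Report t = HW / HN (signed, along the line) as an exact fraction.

t = -26

Work in coordinates with X = (0, 0), N = (1, 0), S = (0, 1), B = (-2, -1).
1. E is the midpoint of XB ⇒ E = (-1, -1/2)
2. Z lies on line BE with BZ:ZE = 2:1 ⇒ Z = (-4/3, -2/3)
3. K is the midpoint of EN ⇒ K = (0, -1/4)
4. H lies on line NZ with NH:HZ = 4:5 ⇒ H = (-1/27, -8/27)
5. C is where the line through K parallel to NB meets line NH ⇒ C = (-3/4, -1/2)
through S parallel to CK: direction (3/4, 1/4); meets HN at W = (-27, -8)
W = H + t·(N−H) with t = -26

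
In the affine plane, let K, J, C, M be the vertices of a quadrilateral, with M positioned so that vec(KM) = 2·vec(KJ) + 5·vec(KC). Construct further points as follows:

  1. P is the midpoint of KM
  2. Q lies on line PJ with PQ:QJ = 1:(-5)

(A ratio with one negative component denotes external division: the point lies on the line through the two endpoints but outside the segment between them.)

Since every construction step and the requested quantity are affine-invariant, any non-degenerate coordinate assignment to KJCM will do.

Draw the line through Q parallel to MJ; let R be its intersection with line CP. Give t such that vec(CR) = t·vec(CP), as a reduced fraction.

Work in coordinates with K = (0, 0), J = (1, 0), C = (0, 1), M = (2, 5).
1. P is the midpoint of KM ⇒ P = (1, 5/2)
2. Q lies on line PJ with PQ:QJ = 1:(-5) ⇒ Q = (1, 25/8)
through Q parallel to MJ: direction (-1, -5); meets CP at R = (23/28, 125/56)
R = C + t·(P−C) with t = 23/28

t = 23/28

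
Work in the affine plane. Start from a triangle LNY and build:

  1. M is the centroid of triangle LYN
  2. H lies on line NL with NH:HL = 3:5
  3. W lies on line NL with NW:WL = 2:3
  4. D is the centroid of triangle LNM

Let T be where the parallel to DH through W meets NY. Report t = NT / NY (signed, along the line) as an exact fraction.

t = -16/25

Set L = (0, 0), N = (1, 0), Y = (0, 1); any affine frame gives the same invariant.
1. M is the centroid of triangle LYN ⇒ M = (1/3, 1/3)
2. H lies on line NL with NH:HL = 3:5 ⇒ H = (5/8, 0)
3. W lies on line NL with NW:WL = 2:3 ⇒ W = (3/5, 0)
4. D is the centroid of triangle LNM ⇒ D = (4/9, 1/9)
through W parallel to DH: direction (13/72, -1/9); meets NY at T = (41/25, -16/25)
T = N + t·(Y−N) with t = -16/25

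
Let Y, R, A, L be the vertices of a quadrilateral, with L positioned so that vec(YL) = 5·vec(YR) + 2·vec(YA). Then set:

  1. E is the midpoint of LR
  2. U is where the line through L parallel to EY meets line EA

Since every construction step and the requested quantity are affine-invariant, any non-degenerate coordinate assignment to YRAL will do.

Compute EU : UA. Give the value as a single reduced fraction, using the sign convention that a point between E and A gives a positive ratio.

Assign Y = (0, 0), R = (1, 0), A = (0, 1), L = (5, 2) — the answer is frame-independent, so this choice is without loss of generality.
1. E is the midpoint of LR ⇒ E = (3, 1)
2. U is where the line through L parallel to EY meets line EA ⇒ U = (2, 1)
U = E + t·(A−E) with t = 1/3, so EU:UA = t:(1−t) = 1/3:2/3

EU:UA = 1/2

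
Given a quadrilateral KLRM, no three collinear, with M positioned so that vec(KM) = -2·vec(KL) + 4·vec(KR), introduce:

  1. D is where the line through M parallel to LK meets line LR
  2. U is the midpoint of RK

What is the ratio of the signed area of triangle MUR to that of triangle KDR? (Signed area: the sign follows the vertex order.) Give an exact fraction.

[MUR]:[KDR] = -1/3

Assign K = (0, 0), L = (1, 0), R = (0, 1), M = (-2, 4) — the answer is frame-independent, so this choice is without loss of generality.
1. D is where the line through M parallel to LK meets line LR ⇒ D = (-3, 4)
2. U is the midpoint of RK ⇒ U = (0, 1/2)
2·[MUR] = 1, 2·[KDR] = -3
[MUR]:[KDR] = 1:-3 = -1/3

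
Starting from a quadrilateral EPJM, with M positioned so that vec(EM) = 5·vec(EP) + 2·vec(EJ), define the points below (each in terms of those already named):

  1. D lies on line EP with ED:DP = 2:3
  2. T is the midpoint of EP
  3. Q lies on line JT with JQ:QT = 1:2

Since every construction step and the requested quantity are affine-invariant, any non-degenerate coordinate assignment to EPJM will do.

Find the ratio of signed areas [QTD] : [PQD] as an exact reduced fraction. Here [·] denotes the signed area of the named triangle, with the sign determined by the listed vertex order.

[QTD]:[PQD] = -1/6

Work in coordinates with E = (0, 0), P = (1, 0), J = (0, 1), M = (5, 2).
1. D lies on line EP with ED:DP = 2:3 ⇒ D = (2/5, 0)
2. T is the midpoint of EP ⇒ T = (1/2, 0)
3. Q lies on line JT with JQ:QT = 1:2 ⇒ Q = (1/6, 2/3)
2·[QTD] = -1/15, 2·[PQD] = 2/5
[QTD]:[PQD] = -1/15:2/5 = -1/6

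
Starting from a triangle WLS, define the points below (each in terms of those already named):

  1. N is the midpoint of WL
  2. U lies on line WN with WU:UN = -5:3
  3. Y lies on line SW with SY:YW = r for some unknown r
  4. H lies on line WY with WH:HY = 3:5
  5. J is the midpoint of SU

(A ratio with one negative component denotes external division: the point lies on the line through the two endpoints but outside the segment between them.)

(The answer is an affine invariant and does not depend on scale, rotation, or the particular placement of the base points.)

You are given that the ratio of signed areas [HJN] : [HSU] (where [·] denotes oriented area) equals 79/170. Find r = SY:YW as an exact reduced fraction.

r = -1/5

Choose coordinates W = (0, 0), L = (1, 0), S = (0, 1).
1. N is the midpoint of WL ⇒ N = (1/2, 0)
2. U lies on line WN with WU:UN = -5:3 ⇒ U = (5/4, 0)
3. With SY:YW = r, write λ = r/(r+1) so Y = S + λ·(W−S); Y is affine-linear in λ
4. H lies on line WY with WH:HY = 3:5 ⇒ H is an affine combination of earlier points and hence also affine-linear in λ
5. J is the midpoint of SU ⇒ J = (5/8, 1/2)
Every point depending on Y is an affine combination of Y and λ-independent points, so each such coordinate is linear in λ; the λ² term in each signed area is a multiple of (W−S)×(W−S) = 0, so 2·[HJN] and 2·[HSU] are each linear in λ. Evaluating at λ=0 and λ=1:
  2·[HJN] = 3/64·λ − 19/64,   2·[HSU] = -15/32·λ − 25/32
So [HJN]:[HSU] = (3/64·λ − 19/64) / (-15/32·λ − 25/32). Setting this equal to 79/170:
  3/64·λ − 19/64 = 79/170·(-15/32·λ − 25/32)  ⇒  λ = -1/4
Then r = λ/(1−λ) = (-1/4)/(5/4) = -1/5. Check: with r = -1/5, Y = (0, 5/4) and [HJN]:[HSU] = 79/170 as required.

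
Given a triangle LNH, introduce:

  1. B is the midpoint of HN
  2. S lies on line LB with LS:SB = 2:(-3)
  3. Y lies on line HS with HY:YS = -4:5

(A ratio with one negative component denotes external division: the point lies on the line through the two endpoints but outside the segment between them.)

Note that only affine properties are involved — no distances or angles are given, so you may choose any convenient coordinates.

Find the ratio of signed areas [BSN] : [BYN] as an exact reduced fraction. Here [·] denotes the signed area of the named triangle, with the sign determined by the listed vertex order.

[BSN]:[BYN] = -1/4

Choose coordinates L = (0, 0), N = (1, 0), H = (0, 1).
1. B is the midpoint of HN ⇒ B = (1/2, 1/2)
2. S lies on line LB with LS:SB = 2:(-3) ⇒ S = (-1, -1)
3. Y lies on line HS with HY:YS = -4:5 ⇒ Y = (4, 9)
2·[BSN] = 3/2, 2·[BYN] = -6
[BSN]:[BYN] = 3/2:-6 = -1/4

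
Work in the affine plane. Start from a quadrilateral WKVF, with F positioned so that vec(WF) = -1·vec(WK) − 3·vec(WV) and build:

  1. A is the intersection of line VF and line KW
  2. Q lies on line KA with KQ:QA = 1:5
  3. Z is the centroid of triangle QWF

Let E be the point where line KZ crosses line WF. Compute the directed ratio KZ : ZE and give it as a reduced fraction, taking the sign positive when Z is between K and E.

KZ:ZE = 53/19

Choose coordinates W = (0, 0), K = (1, 0), V = (0, 1), F = (-1, -3).
1. A is the intersection of line VF and line KW ⇒ A = (-1/4, 0)
2. Q lies on line KA with KQ:QA = 1:5 ⇒ Q = (19/24, 0)
3. Z is the centroid of triangle QWF ⇒ Z = (-5/72, -1)
line KZ meets WF at E = (-24/53, -72/53)
Z = K + t·(E−K) with t = 53/72, so KZ:ZE = 53/72:19/72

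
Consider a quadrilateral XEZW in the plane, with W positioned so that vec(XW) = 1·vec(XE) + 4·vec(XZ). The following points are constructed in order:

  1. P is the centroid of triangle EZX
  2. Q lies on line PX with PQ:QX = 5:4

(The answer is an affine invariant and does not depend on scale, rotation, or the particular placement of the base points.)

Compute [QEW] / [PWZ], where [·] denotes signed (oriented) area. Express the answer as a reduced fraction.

[QEW]:[PWZ] = 92/45

Assign X = (0, 0), E = (1, 0), Z = (0, 1), W = (1, 4) — the answer is frame-independent, so this choice is without loss of generality.
1. P is the centroid of triangle EZX ⇒ P = (1/3, 1/3)
2. Q lies on line PX with PQ:QX = 5:4 ⇒ Q = (4/27, 4/27)
2·[QEW] = 92/27, 2·[PWZ] = 5/3
[QEW]:[PWZ] = 92/27:5/3 = 92/45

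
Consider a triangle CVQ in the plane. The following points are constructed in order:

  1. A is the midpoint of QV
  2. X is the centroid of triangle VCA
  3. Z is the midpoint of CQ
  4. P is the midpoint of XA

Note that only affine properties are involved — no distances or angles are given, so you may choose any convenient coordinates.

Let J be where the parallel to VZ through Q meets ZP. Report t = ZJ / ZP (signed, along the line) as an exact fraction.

Assign C = (0, 0), V = (1, 0), Q = (0, 1) — the answer is frame-independent, so this choice is without loss of generality.
1. A is the midpoint of QV ⇒ A = (1/2, 1/2)
2. X is the centroid of triangle VCA ⇒ X = (1/2, 1/6)
3. Z is the midpoint of CQ ⇒ Z = (0, 1/2)
4. P is the midpoint of XA ⇒ P = (1/2, 1/3)
through Q parallel to VZ: direction (-1, 1/2); meets ZP at J = (3, -1/2)
J = Z + t·(P−Z) with t = 6

t = 6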